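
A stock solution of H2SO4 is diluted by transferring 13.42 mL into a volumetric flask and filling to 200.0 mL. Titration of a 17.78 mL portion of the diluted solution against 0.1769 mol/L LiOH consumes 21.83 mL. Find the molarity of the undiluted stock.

n(LiOH) = 0.1769 x 0.02183 = 0.003862 mol.
n(H2SO4) in the aliquot = 0.003862 x 1/2 = 0.001931 mol.
[diluted H2SO4] = 0.001931 / 0.01778 = 0.1086 M.
Dilution factor = 200.0/13.42 = 14.90, so [stock] = 0.1086 x 14.90 = 1.62 M.

1.62 M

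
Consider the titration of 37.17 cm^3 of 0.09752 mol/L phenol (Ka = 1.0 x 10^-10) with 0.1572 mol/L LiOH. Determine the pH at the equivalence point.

11.39

n(C6H5OH) = 0.09752 x 0.03717 = 0.003625 mol; V(LiOH) at equivalence = 0.003625/0.1572 = 0.02306 L.
At equivalence all the acid is converted to C6H5O-; total volume = 0.03717 + 0.02306 = 0.06023 L, so [C6H5O-] = 0.003625/0.06023 = 0.06018 M.
Kb = Kw/Ka = 1.0e-14 / 1.0 x 10^-10 = 0.000100.
[OH^-] = sqrt(Kb x [C6H5O-]) = sqrt(0.000100 x 0.06018) = 0.00245 M.
pOH = 2.61, so pH = 14.00 - 2.61 = 11.39.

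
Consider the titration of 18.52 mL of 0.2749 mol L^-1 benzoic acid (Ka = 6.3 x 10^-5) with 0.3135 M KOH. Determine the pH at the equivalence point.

n(C6H5COOH) = 0.2749 x 0.01852 = 0.005091 mol; V(KOH) at equivalence = 0.005091/0.3135 = 0.01624 L.
At equivalence all the acid is converted to C6H5COO-; total volume = 0.01852 + 0.01624 = 0.03476 L, so [C6H5COO-] = 0.005091/0.03476 = 0.1465 M.
Kb = Kw/Ka = 1.0e-14 / 6.3 x 10^-5 = 1.59e-10.
[OH^-] = sqrt(Kb x [C6H5COO-]) = sqrt(1.59e-10 x 0.1465) = 4.82e-6 M.
pOH = 5.32, so pH = 14.00 - 5.32 = 8.68.

8.68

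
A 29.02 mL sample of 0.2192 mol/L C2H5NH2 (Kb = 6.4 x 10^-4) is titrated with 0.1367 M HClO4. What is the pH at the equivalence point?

5.94

n(C2H5NH2) = 0.2192 x 0.02902 = 0.006361 mol; V(HClO4) at equivalence = 0.006361/0.1367 = 0.04653 L.
At equivalence the base is fully converted to C2H5NH3+; total volume = 0.07555 L, so [C2H5NH3+] = 0.006361/0.07555 = 0.08419 M.
Ka(C2H5NH3+) = Kw/Kb = 1.0e-14 / 6.4 x 10^-4 = 1.56e-11.
[H^+] = sqrt(Ka x [C2H5NH3+]) = sqrt(1.56e-11 x 0.08419) = 1.15e-6 M.
pH = -log(1.15e-6) = 5.94.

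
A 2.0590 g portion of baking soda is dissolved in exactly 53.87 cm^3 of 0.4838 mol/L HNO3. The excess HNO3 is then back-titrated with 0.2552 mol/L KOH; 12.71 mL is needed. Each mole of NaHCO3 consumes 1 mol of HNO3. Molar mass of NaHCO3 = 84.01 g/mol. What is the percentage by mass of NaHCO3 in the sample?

Total n(HNO3) added = 0.4838 x 0.05387 = 0.02606 mol.
n(KOH) used = 0.2552 x 0.01271 = 0.003244 mol, which equals the excess n(HNO3).
So n(HNO3) consumed by the sample = 0.02606 - 0.003244 = 0.02282 mol.
n(NaHCO3) = 0.02282 / 1 = 0.02282 mol.
mass NaHCO3 = 0.02282 x 84.01 = 1.917 g, so %NaHCO3 = 1.917/2.0590 x 100 = 93.1%.

93.1%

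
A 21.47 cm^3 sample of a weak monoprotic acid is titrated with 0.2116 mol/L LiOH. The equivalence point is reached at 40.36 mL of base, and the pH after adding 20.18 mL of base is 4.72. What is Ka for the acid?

20.18 mL is half of the equivalence volume, so this is the half-equivalence point where [HA] = [A^-].
At half-equivalence pH = pKa, so pKa = 4.72.
Ka = 10^(-4.72) = 1.9 x 10^-5.

1.9 x 10^-5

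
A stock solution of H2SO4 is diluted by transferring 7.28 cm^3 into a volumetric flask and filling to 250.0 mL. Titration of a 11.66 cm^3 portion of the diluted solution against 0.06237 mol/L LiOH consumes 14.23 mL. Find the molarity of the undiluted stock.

1.31 M

n(LiOH) = 0.06237 x 0.01423 = 0.0008875 mol.
n(H2SO4) in the aliquot = 0.0008875 x 1/2 = 0.0004438 mol.
[diluted H2SO4] = 0.0004438 / 0.01166 = 0.03806 M.
Dilution factor = 250.0/7.280 = 34.34, so [stock] = 0.03806 x 34.34 = 1.31 M.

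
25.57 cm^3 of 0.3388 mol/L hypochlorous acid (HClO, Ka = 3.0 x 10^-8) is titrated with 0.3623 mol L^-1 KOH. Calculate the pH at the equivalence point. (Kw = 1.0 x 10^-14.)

n(HClO) = 0.3388 x 0.02557 = 0.008663 mol; V(KOH) at equivalence = 0.008663/0.3623 = 0.02391 L.
At equivalence all the acid is converted to ClO-; total volume = 0.02557 + 0.02391 = 0.04948 L, so [ClO-] = 0.008663/0.04948 = 0.1751 M.
Kb = Kw/Ka = 1.0e-14 / 3.0 x 10^-8 = 3.33e-7.
[OH^-] = sqrt(Kb x [ClO-]) = sqrt(3.33e-7 x 0.1751) = 0.000242 M.
pOH = 3.62, so pH = 14.00 - 3.62 = 10.38.

10.38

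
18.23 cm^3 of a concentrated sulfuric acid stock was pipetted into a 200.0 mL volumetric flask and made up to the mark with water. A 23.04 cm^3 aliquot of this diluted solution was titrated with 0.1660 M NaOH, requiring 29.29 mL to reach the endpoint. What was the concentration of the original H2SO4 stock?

1.16 M

n(NaOH) = 0.1660 x 0.02929 = 0.004862 mol.
n(H2SO4) in the aliquot = 0.004862 x 1/2 = 0.002431 mol.
[diluted H2SO4] = 0.002431 / 0.02304 = 0.1055 M.
Dilution factor = 200.0/18.23 = 10.97, so [stock] = 0.1055 x 10.97 = 1.16 M.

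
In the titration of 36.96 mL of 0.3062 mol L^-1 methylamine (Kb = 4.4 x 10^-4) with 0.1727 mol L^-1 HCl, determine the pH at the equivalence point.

n(CH3NH2) = 0.3062 x 0.03696 = 0.01132 mol; V(HCl) at equivalence = 0.01132/0.1727 = 0.06553 L.
At equivalence the base is fully converted to CH3NH3+; total volume = 0.1025 L, so [CH3NH3+] = 0.01132/0.1025 = 0.1104 M.
Ka(CH3NH3+) = Kw/Kb = 1.0e-14 / 4.4 x 10^-4 = 2.27e-11.
[H^+] = sqrt(Ka x [CH3NH3+]) = sqrt(2.27e-11 x 0.1104) = 1.58e-6 M.
pH = -log(1.58e-6) = 5.80.

5.80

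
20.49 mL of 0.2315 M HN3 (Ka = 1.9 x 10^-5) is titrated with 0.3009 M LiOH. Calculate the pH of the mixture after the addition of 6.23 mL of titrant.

4.54

Initial n(HN3) = 0.2315 x 0.02049 = 0.004743 mol.
n(LiOH) added = 0.3009 x 0.006230 = 0.001875 mol, converting that many moles of HN3 to N3-.
Remaining n(HN3) = 0.002869 mol; n(N3-) = 0.001875 mol.
By Henderson-Hasselbalch, pH = pKa + log([A^-]/[HA]) = 4.72 + log(0.001875/0.002869) = 4.72 + (-0.18) = 4.54.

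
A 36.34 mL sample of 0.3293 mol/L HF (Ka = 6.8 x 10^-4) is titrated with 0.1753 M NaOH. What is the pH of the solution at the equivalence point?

8.11

n(HF) = 0.3293 x 0.03634 = 0.01197 mol; V(NaOH) at equivalence = 0.01197/0.1753 = 0.06826 L.
At equivalence all the acid is converted to F-; total volume = 0.03634 + 0.06826 = 0.1046 L, so [F-] = 0.01197/0.1046 = 0.1144 M.
Kb = Kw/Ka = 1.0e-14 / 6.8 x 10^-4 = 1.47e-11.
[OH^-] = sqrt(Kb x [F-]) = sqrt(1.47e-11 x 0.1144) = 1.30e-6 M.
pOH = 5.89, so pH = 14.00 - 5.89 = 8.11.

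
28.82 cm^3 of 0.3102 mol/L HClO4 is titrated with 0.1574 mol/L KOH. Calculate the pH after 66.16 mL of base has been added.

n(acid) = 0.3102 x 0.02882 = 0.008940 mol; n(KOH) added = 0.1574 x 0.06616 = 0.01041 mol.
Base is in excess by 0.01041 - 0.008940 = 0.001474 mol in a total volume of 0.09498 L.
[OH^-] = 0.001474/0.09498 = 0.01552 M, so pOH = 1.81 and pH = 14.00 - 1.81 = 12.19.

12.19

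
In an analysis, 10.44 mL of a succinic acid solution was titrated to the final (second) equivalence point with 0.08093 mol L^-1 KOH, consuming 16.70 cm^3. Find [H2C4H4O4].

n(KOH) = 0.08093 x 0.01670 = 0.001352 mol.
At the final (second) equivalence point, 2 mol OH^- react per mol H2C4H4O4, so n(H2C4H4O4) = 0.001352 / 2 = 0.0006758 mol.
[H2C4H4O4] = 0.0006758 / 0.01044 L = 0.0647 M.

0.0647 M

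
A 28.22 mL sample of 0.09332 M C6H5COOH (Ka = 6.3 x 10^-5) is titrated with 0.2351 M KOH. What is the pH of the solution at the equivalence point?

8.51

n(C6H5COOH) = 0.09332 x 0.02822 = 0.002633 mol; V(KOH) at equivalence = 0.002633/0.2351 = 0.01120 L.
At equivalence all the acid is converted to C6H5COO-; total volume = 0.02822 + 0.01120 = 0.03942 L, so [C6H5COO-] = 0.002633/0.03942 = 0.06680 M.
Kb = Kw/Ka = 1.0e-14 / 6.3 x 10^-5 = 1.59e-10.
[OH^-] = sqrt(Kb x [C6H5COO-]) = sqrt(1.59e-10 x 0.06680) = 3.26e-6 M.
pOH = 5.49, so pH = 14.00 - 5.49 = 8.51.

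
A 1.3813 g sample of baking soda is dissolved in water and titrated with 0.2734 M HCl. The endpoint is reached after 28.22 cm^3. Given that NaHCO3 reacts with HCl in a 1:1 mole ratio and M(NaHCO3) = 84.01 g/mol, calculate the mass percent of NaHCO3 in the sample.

n(HCl) = 0.2734 x 0.02822 = 0.007715 mol.
n(NaHCO3) = 0.007715 / 1 = 0.007715 mol.
mass of NaHCO3 = 0.007715 x 84.01 = 0.6482 g.
% purity = 0.6482 / 1.3813 x 100 = 46.9%.

46.9%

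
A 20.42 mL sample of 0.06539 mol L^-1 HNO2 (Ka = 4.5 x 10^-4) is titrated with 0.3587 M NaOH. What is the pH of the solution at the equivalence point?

8.04

n(HNO2) = 0.06539 x 0.02042 = 0.001335 mol; V(NaOH) at equivalence = 0.001335/0.3587 = 0.003723 L.
At equivalence all the acid is converted to NO2-; total volume = 0.02042 + 0.003723 = 0.02414 L, so [NO2-] = 0.001335/0.02414 = 0.05531 M.
Kb = Kw/Ka = 1.0e-14 / 4.5 x 10^-4 = 2.22e-11.
[OH^-] = sqrt(Kb x [NO2-]) = sqrt(2.22e-11 x 0.05531) = 1.11e-6 M.
pOH = 5.96, so pH = 14.00 - 5.96 = 8.04.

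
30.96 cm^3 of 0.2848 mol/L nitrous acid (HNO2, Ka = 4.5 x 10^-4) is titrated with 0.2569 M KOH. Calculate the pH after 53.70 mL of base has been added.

12.77

n(acid) = 0.2848 x 0.03096 = 0.008817 mol; n(KOH) added = 0.2569 x 0.05370 = 0.01380 mol.
Base is in excess by 0.01380 - 0.008817 = 0.004978 mol in a total volume of 0.08466 L.
[OH^-] = 0.004978/0.08466 = 0.05880 M, so pOH = 1.23 and pH = 14.00 - 1.23 = 12.77.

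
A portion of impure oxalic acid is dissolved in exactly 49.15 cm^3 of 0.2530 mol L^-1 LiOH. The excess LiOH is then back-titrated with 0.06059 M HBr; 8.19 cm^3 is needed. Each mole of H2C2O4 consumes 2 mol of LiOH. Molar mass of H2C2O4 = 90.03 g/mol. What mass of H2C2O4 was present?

0.537 g

Total n(LiOH) added = 0.2530 x 0.04915 = 0.01243 mol.
n(HBr) used = 0.06059 x 0.008190 = 0.0004962 mol, which equals the excess n(LiOH).
So n(LiOH) consumed by the sample = 0.01243 - 0.0004962 = 0.01194 mol.
n(H2C2O4) = 0.01194 / 2 = 0.005969 mol.
mass = 0.005969 mol x 90.03 g/mol = 0.537 g.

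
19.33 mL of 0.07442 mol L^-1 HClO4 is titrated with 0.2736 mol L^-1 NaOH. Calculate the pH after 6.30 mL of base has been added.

n(acid) = 0.07442 x 0.01933 = 0.001439 mol; n(NaOH) added = 0.2736 x 0.006300 = 0.001724 mol.
Base is in excess by 0.001724 - 0.001439 = 0.0002851 mol in a total volume of 0.02563 L.
[OH^-] = 0.0002851/0.02563 = 0.01113 M, so pOH = 1.95 and pH = 14.00 - 1.95 = 12.05.

12.05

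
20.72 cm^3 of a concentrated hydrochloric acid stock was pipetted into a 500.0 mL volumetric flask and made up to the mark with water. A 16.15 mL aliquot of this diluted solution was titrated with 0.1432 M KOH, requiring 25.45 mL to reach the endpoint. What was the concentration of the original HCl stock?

5.45 M

n(KOH) = 0.1432 x 0.02545 = 0.003644 mol.
n(HCl) in the aliquot = 0.003644 mol.
[diluted HCl] = 0.003644 / 0.01615 = 0.2257 M.
Dilution factor = 500.0/20.72 = 24.13, so [stock] = 0.2257 x 24.13 = 5.45 M.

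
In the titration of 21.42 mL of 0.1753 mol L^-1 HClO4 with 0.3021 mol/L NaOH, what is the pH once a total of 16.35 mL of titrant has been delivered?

n(acid) = 0.1753 x 0.02142 = 0.003755 mol; n(NaOH) added = 0.3021 x 0.01635 = 0.004939 mol.
Base is in excess by 0.004939 - 0.003755 = 0.001184 mol in a total volume of 0.03777 L.
[OH^-] = 0.001184/0.03777 = 0.03136 M, so pOH = 1.50 and pH = 14.00 - 1.50 = 12.50.

12.50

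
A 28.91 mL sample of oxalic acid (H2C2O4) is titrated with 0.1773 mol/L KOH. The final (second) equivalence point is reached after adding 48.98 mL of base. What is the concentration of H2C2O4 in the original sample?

0.150 M

n(KOH) = 0.1773 x 0.04898 = 0.008684 mol.
At the final (second) equivalence point, 2 mol OH^- react per mol H2C2O4, so n(H2C2O4) = 0.008684 / 2 = 0.004342 mol.
[H2C2O4] = 0.004342 / 0.02891 L = 0.150 M.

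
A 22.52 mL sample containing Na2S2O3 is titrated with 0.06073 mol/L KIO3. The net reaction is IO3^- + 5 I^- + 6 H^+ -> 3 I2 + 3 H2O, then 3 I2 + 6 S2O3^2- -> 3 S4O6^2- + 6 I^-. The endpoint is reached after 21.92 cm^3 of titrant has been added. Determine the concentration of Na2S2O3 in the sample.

0.355 M

n(KIO3) = 0.06073 x 0.02192 = 0.001331 mol.
From the balanced equation, 1 mol KIO3 reacts with 6 mol Na2S2O3, so n(Na2S2O3) = 0.001331 x 6/1 = 0.007987 mol.
[Na2S2O3] = 0.007987 / 0.02252 L = 0.355 M.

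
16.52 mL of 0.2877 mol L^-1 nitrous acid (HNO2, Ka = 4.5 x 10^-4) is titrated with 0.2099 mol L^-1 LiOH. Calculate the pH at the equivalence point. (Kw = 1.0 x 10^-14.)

8.22

n(HNO2) = 0.2877 x 0.01652 = 0.004753 mol; V(LiOH) at equivalence = 0.004753/0.2099 = 0.02264 L.
At equivalence all the acid is converted to NO2-; total volume = 0.01652 + 0.02264 = 0.03916 L, so [NO2-] = 0.004753/0.03916 = 0.1214 M.
Kb = Kw/Ka = 1.0e-14 / 4.5 x 10^-4 = 2.22e-11.
[OH^-] = sqrt(Kb x [NO2-]) = sqrt(2.22e-11 x 0.1214) = 1.64e-6 M.
pOH = 5.78, so pH = 14.00 - 5.78 = 8.22.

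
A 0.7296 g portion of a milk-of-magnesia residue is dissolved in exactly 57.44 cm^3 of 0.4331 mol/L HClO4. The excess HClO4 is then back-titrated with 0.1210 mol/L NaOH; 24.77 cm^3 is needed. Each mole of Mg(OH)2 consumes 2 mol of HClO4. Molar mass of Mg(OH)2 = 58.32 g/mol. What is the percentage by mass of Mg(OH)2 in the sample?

Total n(HClO4) added = 0.4331 x 0.05744 = 0.02488 mol.
n(NaOH) used = 0.1210 x 0.02477 = 0.002997 mol, which equals the excess n(HClO4).
So n(HClO4) consumed by the sample = 0.02488 - 0.002997 = 0.02188 mol.
n(Mg(OH)2) = 0.02188 / 2 = 0.01094 mol.
mass Mg(OH)2 = 0.01094 x 58.32 = 0.6380 g, so %Mg(OH)2 = 0.6380/0.7296 x 100 = 87.4%.

87.4%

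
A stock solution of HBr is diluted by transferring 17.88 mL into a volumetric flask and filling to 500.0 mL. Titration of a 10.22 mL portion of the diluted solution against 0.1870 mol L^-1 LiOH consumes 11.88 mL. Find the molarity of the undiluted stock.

n(LiOH) = 0.1870 x 0.01188 = 0.002222 mol.
n(HBr) in the aliquot = 0.002222 mol.
[diluted HBr] = 0.002222 / 0.01022 = 0.2174 M.
Dilution factor = 500.0/17.88 = 27.96, so [stock] = 0.2174 x 27.96 = 6.08 M.

6.08 M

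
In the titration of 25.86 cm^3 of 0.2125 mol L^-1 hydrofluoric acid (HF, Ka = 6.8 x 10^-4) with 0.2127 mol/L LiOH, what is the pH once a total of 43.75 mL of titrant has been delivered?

12.74

n(acid) = 0.2125 x 0.02586 = 0.005495 mol; n(LiOH) added = 0.2127 x 0.04375 = 0.009306 mol.
Base is in excess by 0.009306 - 0.005495 = 0.003810 mol in a total volume of 0.06961 L.
[OH^-] = 0.003810/0.06961 = 0.05474 M, so pOH = 1.26 and pH = 14.00 - 1.26 = 12.74.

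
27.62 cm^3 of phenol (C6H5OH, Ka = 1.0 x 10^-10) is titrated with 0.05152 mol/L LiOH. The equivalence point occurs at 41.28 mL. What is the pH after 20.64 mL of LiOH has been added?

20.64 mL is exactly half the equivalence volume (41.28/2), i.e. the half-equivalence point.
There, n(HA) = n(A^-), so pH = pKa = -log(1.0 x 10^-10) = 10.00.

10.00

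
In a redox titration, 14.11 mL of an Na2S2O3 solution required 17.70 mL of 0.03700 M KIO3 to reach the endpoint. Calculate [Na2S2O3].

0.278 M

n(KIO3) = 0.03700 x 0.01770 = 0.0006549 mol.
From the balanced equation, 1 mol KIO3 reacts with 6 mol Na2S2O3, so n(Na2S2O3) = 0.0006549 x 6/1 = 0.003929 mol.
[Na2S2O3] = 0.003929 / 0.01411 L = 0.278 M.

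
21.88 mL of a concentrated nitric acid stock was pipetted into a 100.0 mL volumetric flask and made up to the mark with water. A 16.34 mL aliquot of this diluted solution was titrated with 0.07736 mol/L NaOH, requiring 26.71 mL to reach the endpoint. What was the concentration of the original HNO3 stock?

0.578 M

n(NaOH) = 0.07736 x 0.02671 = 0.002066 mol.
n(HNO3) in the aliquot = 0.002066 mol.
[diluted HNO3] = 0.002066 / 0.01634 = 0.1265 M.
Dilution factor = 100.0/21.88 = 4.570, so [stock] = 0.1265 x 4.570 = 0.578 M.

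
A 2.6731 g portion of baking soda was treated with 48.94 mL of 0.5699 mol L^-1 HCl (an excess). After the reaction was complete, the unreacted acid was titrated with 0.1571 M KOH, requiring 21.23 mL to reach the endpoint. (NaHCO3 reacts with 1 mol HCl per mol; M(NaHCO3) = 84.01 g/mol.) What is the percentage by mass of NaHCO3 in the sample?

77.2%

Total n(HCl) added = 0.5699 x 0.04894 = 0.02789 mol.
n(KOH) used = 0.1571 x 0.02123 = 0.003335 mol, which equals the excess n(HCl).
So n(HCl) consumed by the sample = 0.02789 - 0.003335 = 0.02456 mol.
n(NaHCO3) = 0.02456 / 1 = 0.02456 mol.
mass NaHCO3 = 0.02456 x 84.01 = 2.063 g, so %NaHCO3 = 2.063/2.6731 x 100 = 77.2%.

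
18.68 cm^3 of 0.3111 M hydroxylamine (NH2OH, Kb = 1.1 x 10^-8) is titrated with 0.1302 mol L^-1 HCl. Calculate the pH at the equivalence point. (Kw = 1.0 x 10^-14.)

3.54

n(NH2OH) = 0.3111 x 0.01868 = 0.005811 mol; V(HCl) at equivalence = 0.005811/0.1302 = 0.04463 L.
At equivalence the base is fully converted to NH3OH+; total volume = 0.06331 L, so [NH3OH+] = 0.005811/0.06331 = 0.09179 M.
Ka(NH3OH+) = Kw/Kb = 1.0e-14 / 1.1 x 10^-8 = 9.09e-7.
[H^+] = sqrt(Ka x [NH3OH+]) = sqrt(9.09e-7 x 0.09179) = 0.000289 M.
pH = -log(0.000289) = 3.54.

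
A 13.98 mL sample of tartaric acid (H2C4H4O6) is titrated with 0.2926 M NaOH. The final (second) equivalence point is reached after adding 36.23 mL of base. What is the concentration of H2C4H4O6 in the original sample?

0.379 M

n(NaOH) = 0.2926 x 0.03623 = 0.01060 mol.
At the final (second) equivalence point, 2 mol OH^- react per mol H2C4H4O6, so n(H2C4H4O6) = 0.01060 / 2 = 0.005300 mol.
[H2C4H4O6] = 0.005300 / 0.01398 L = 0.379 M.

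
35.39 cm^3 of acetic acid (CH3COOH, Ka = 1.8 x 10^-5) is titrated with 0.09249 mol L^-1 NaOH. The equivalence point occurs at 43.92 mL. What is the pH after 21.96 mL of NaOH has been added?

21.96 mL is exactly half the equivalence volume (43.92/2), i.e. the half-equivalence point.
There, n(HA) = n(A^-), so pH = pKa = -log(1.8 x 10^-5) = 4.74.

4.74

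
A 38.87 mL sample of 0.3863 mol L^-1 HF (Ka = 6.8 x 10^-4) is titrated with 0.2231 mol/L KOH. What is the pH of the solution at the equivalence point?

n(HF) = 0.3863 x 0.03887 = 0.01502 mol; V(KOH) at equivalence = 0.01502/0.2231 = 0.06730 L.
At equivalence all the acid is converted to F-; total volume = 0.03887 + 0.06730 = 0.1062 L, so [F-] = 0.01502/0.1062 = 0.1414 M.
Kb = Kw/Ka = 1.0e-14 / 6.8 x 10^-4 = 1.47e-11.
[OH^-] = sqrt(Kb x [F-]) = sqrt(1.47e-11 x 0.1414) = 1.44e-6 M.
pOH = 5.84, so pH = 14.00 - 5.84 = 8.16.

8.16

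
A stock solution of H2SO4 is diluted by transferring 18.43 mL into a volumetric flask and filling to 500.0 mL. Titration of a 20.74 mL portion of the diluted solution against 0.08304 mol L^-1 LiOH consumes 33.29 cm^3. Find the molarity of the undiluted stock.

1.81 M

n(LiOH) = 0.08304 x 0.03329 = 0.002764 mol.
n(H2SO4) in the aliquot = 0.002764 x 1/2 = 0.001382 mol.
[diluted H2SO4] = 0.001382 / 0.02074 = 0.06664 M.
Dilution factor = 500.0/18.43 = 27.13, so [stock] = 0.06664 x 27.13 = 1.81 M.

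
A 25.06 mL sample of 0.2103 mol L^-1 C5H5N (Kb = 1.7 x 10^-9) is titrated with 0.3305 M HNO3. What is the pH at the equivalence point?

3.06

n(C5H5N) = 0.2103 x 0.02506 = 0.005270 mol; V(HNO3) at equivalence = 0.005270/0.3305 = 0.01595 L.
At equivalence the base is fully converted to C5H5NH+; total volume = 0.04101 L, so [C5H5NH+] = 0.005270/0.04101 = 0.1285 M.
Ka(C5H5NH+) = Kw/Kb = 1.0e-14 / 1.7 x 10^-9 = 5.88e-6.
[H^+] = sqrt(Ka x [C5H5NH+]) = sqrt(5.88e-6 x 0.1285) = 0.000869 M.
pH = -log(0.000869) = 3.06.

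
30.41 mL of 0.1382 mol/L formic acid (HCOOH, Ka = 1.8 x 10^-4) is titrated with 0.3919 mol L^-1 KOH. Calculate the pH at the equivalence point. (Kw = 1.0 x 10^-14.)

n(HCOOH) = 0.1382 x 0.03041 = 0.004203 mol; V(KOH) at equivalence = 0.004203/0.3919 = 0.01072 L.
At equivalence all the acid is converted to HCOO-; total volume = 0.03041 + 0.01072 = 0.04113 L, so [HCOO-] = 0.004203/0.04113 = 0.1022 M.
Kb = Kw/Ka = 1.0e-14 / 1.8 x 10^-4 = 5.56e-11.
[OH^-] = sqrt(Kb x [HCOO-]) = sqrt(5.56e-11 x 0.1022) = 2.38e-6 M.
pOH = 5.62, so pH = 14.00 - 5.62 = 8.38.

8.38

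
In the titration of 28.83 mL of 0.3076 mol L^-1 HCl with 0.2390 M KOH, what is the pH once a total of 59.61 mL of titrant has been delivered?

n(acid) = 0.3076 x 0.02883 = 0.008868 mol; n(KOH) added = 0.2390 x 0.05961 = 0.01425 mol.
Base is in excess by 0.01425 - 0.008868 = 0.005379 mol in a total volume of 0.08844 L.
[OH^-] = 0.005379/0.08844 = 0.06082 M, so pOH = 1.22 and pH = 14.00 - 1.22 = 12.78.

12.78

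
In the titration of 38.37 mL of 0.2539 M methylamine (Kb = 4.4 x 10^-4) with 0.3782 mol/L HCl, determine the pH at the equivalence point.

n(CH3NH2) = 0.2539 x 0.03837 = 0.009742 mol; V(HCl) at equivalence = 0.009742/0.3782 = 0.02576 L.
At equivalence the base is fully converted to CH3NH3+; total volume = 0.06413 L, so [CH3NH3+] = 0.009742/0.06413 = 0.1519 M.
Ka(CH3NH3+) = Kw/Kb = 1.0e-14 / 4.4 x 10^-4 = 2.27e-11.
[H^+] = sqrt(Ka x [CH3NH3+]) = sqrt(2.27e-11 x 0.1519) = 1.86e-6 M.
pH = -log(1.86e-6) = 5.73.

5.73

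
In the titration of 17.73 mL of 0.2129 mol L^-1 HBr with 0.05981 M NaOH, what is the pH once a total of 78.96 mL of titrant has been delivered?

11.99

n(acid) = 0.2129 x 0.01773 = 0.003775 mol; n(NaOH) added = 0.05981 x 0.07896 = 0.004723 mol.
Base is in excess by 0.004723 - 0.003775 = 0.0009479 mol in a total volume of 0.09669 L.
[OH^-] = 0.0009479/0.09669 = 0.009803 M, so pOH = 2.01 and pH = 14.00 - 2.01 = 11.99.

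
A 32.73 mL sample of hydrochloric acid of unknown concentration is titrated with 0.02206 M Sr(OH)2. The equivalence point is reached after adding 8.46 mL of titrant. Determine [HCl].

0.0114 M

n(Sr(OH)2) delivered = 0.02206 x 0.008460 = 0.0001866 mol.
The reaction is 2 HCl + 1 Sr(OH)2, so n(HCl) = 0.0001866 x 2/1 = 0.0003733 mol.
[HCl] = 0.0003733 mol / 0.03273 L = 0.0114 M.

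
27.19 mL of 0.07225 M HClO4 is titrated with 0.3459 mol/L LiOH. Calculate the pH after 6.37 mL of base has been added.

n(acid) = 0.07225 x 0.02719 = 0.001964 mol; n(LiOH) added = 0.3459 x 0.006370 = 0.002203 mol.
Base is in excess by 0.002203 - 0.001964 = 0.0002389 mol in a total volume of 0.03356 L.
[OH^-] = 0.0002389/0.03356 = 0.007119 M, so pOH = 2.15 and pH = 14.00 - 2.15 = 11.85.

11.85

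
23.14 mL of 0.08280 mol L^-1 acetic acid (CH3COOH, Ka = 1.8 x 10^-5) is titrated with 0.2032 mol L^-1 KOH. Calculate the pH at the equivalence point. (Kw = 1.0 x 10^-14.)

8.76

n(CH3COOH) = 0.08280 x 0.02314 = 0.001916 mol; V(KOH) at equivalence = 0.001916/0.2032 = 0.009429 L.
At equivalence all the acid is converted to CH3COO-; total volume = 0.02314 + 0.009429 = 0.03257 L, so [CH3COO-] = 0.001916/0.03257 = 0.05883 M.
Kb = Kw/Ka = 1.0e-14 / 1.8 x 10^-5 = 5.56e-10.
[OH^-] = sqrt(Kb x [CH3COO-]) = sqrt(5.56e-10 x 0.05883) = 5.72e-6 M.
pOH = 5.24, so pH = 14.00 - 5.24 = 8.76.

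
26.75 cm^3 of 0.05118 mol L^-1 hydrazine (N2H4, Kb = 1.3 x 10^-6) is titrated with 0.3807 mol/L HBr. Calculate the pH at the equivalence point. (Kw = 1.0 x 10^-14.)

n(N2H4) = 0.05118 x 0.02675 = 0.001369 mol; V(HBr) at equivalence = 0.001369/0.3807 = 0.003596 L.
At equivalence the base is fully converted to N2H5+; total volume = 0.03035 L, so [N2H5+] = 0.001369/0.03035 = 0.04511 M.
Ka(N2H5+) = Kw/Kb = 1.0e-14 / 1.3 x 10^-6 = 7.69e-9.
[H^+] = sqrt(Ka x [N2H5+]) = sqrt(7.69e-9 x 0.04511) = 1.86e-5 M.
pH = -log(1.86e-5) = 4.73.

4.73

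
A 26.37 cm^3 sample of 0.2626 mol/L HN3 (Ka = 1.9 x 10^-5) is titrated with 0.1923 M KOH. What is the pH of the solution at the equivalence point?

n(HN3) = 0.2626 x 0.02637 = 0.006925 mol; V(KOH) at equivalence = 0.006925/0.1923 = 0.03601 L.
At equivalence all the acid is converted to N3-; total volume = 0.02637 + 0.03601 = 0.06238 L, so [N3-] = 0.006925/0.06238 = 0.1110 M.
Kb = Kw/Ka = 1.0e-14 / 1.9 x 10^-5 = 5.26e-10.
[OH^-] = sqrt(Kb x [N3-]) = sqrt(5.26e-10 x 0.1110) = 7.64e-6 M.
pOH = 5.12, so pH = 14.00 - 5.12 = 8.88.

8.88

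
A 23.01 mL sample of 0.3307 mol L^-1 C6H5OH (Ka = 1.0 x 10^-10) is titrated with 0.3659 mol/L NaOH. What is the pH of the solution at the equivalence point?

11.62

n(C6H5OH) = 0.3307 x 0.02301 = 0.007609 mol; V(NaOH) at equivalence = 0.007609/0.3659 = 0.02080 L.
At equivalence all the acid is converted to C6H5O-; total volume = 0.02301 + 0.02080 = 0.04381 L, so [C6H5O-] = 0.007609/0.04381 = 0.1737 M.
Kb = Kw/Ka = 1.0e-14 / 1.0 x 10^-10 = 0.000100.
[OH^-] = sqrt(Kb x [C6H5O-]) = sqrt(0.000100 x 0.1737) = 0.00417 M.
pOH = 2.38, so pH = 14.00 - 2.38 = 11.62.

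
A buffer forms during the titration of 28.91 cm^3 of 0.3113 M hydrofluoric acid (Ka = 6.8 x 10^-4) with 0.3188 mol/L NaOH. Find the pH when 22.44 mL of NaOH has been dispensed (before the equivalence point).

3.76

Initial n(HF) = 0.3113 x 0.02891 = 0.009000 mol.
n(NaOH) added = 0.3188 x 0.02244 = 0.007154 mol, converting that many moles of HF to F-.
Remaining n(HF) = 0.001846 mol; n(F-) = 0.007154 mol.
By Henderson-Hasselbalch, pH = pKa + log([A^-]/[HA]) = 3.17 + log(0.007154/0.001846) = 3.17 + (+0.59) = 3.76.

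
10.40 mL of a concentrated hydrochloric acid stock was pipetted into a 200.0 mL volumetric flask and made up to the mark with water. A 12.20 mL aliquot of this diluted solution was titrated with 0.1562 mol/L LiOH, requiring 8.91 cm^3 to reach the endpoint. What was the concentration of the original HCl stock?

2.19 M

n(LiOH) = 0.1562 x 0.008910 = 0.001392 mol.
n(HCl) in the aliquot = 0.001392 mol.
[diluted HCl] = 0.001392 / 0.01220 = 0.1141 M.
Dilution factor = 200.0/10.40 = 19.23, so [stock] = 0.1141 x 19.23 = 2.19 M.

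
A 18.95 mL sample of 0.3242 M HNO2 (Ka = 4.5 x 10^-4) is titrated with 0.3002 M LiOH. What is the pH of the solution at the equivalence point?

8.27

n(HNO2) = 0.3242 x 0.01895 = 0.006144 mol; V(LiOH) at equivalence = 0.006144/0.3002 = 0.02046 L.
At equivalence all the acid is converted to NO2-; total volume = 0.01895 + 0.02046 = 0.03941 L, so [NO2-] = 0.006144/0.03941 = 0.1559 M.
Kb = Kw/Ka = 1.0e-14 / 4.5 x 10^-4 = 2.22e-11.
[OH^-] = sqrt(Kb x [NO2-]) = sqrt(2.22e-11 x 0.1559) = 1.86e-6 M.
pOH = 5.73, so pH = 14.00 - 5.73 = 8.27.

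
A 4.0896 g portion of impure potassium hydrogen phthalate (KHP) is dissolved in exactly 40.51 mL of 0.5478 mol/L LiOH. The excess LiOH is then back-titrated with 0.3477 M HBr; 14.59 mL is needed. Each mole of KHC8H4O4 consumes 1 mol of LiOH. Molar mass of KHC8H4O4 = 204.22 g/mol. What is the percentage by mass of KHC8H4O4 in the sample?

85.5%

Total n(LiOH) added = 0.5478 x 0.04051 = 0.02219 mol.
n(HBr) used = 0.3477 x 0.01459 = 0.005073 mol, which equals the excess n(LiOH).
So n(LiOH) consumed by the sample = 0.02219 - 0.005073 = 0.01712 mol.
n(KHC8H4O4) = 0.01712 / 1 = 0.01712 mol.
mass KHC8H4O4 = 0.01712 x 204.22 = 3.496 g, so %KHC8H4O4 = 3.496/4.0896 x 100 = 85.5%.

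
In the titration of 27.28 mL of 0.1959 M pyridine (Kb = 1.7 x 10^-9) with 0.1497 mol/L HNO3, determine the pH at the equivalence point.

3.15

n(C5H5N) = 0.1959 x 0.02728 = 0.005344 mol; V(HNO3) at equivalence = 0.005344/0.1497 = 0.03570 L.
At equivalence the base is fully converted to C5H5NH+; total volume = 0.06298 L, so [C5H5NH+] = 0.005344/0.06298 = 0.08486 M.
Ka(C5H5NH+) = Kw/Kb = 1.0e-14 / 1.7 x 10^-9 = 5.88e-6.
[H^+] = sqrt(Ka x [C5H5NH+]) = sqrt(5.88e-6 x 0.08486) = 0.000707 M.
pH = -log(0.000707) = 3.15.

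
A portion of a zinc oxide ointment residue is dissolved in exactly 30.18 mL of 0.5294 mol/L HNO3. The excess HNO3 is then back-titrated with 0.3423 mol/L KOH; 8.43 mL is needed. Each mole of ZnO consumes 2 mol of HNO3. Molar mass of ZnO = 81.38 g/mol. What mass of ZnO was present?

Total n(HNO3) added = 0.5294 x 0.03018 = 0.01598 mol.
n(KOH) used = 0.3423 x 0.008430 = 0.002886 mol, which equals the excess n(HNO3).
So n(HNO3) consumed by the sample = 0.01598 - 0.002886 = 0.01309 mol.
n(ZnO) = 0.01309 / 2 = 0.006546 mol.
mass = 0.006546 mol x 81.38 g/mol = 0.533 g.

0.533 g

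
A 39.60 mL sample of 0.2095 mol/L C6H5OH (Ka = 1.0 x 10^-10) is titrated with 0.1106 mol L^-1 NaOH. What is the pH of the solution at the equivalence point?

n(C6H5OH) = 0.2095 x 0.03960 = 0.008296 mol; V(NaOH) at equivalence = 0.008296/0.1106 = 0.07501 L.
At equivalence all the acid is converted to C6H5O-; total volume = 0.03960 + 0.07501 = 0.1146 L, so [C6H5O-] = 0.008296/0.1146 = 0.07239 M.
Kb = Kw/Ka = 1.0e-14 / 1.0 x 10^-10 = 0.000100.
[OH^-] = sqrt(Kb x [C6H5O-]) = sqrt(0.000100 x 0.07239) = 0.00269 M.
pOH = 2.57, so pH = 14.00 - 2.57 = 11.43.

11.43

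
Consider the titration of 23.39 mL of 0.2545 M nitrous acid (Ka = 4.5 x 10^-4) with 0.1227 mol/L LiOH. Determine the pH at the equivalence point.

n(HNO2) = 0.2545 x 0.02339 = 0.005953 mol; V(LiOH) at equivalence = 0.005953/0.1227 = 0.04851 L.
At equivalence all the acid is converted to NO2-; total volume = 0.02339 + 0.04851 = 0.07190 L, so [NO2-] = 0.005953/0.07190 = 0.08279 M.
Kb = Kw/Ka = 1.0e-14 / 4.5 x 10^-4 = 2.22e-11.
[OH^-] = sqrt(Kb x [NO2-]) = sqrt(2.22e-11 x 0.08279) = 1.36e-6 M.
pOH = 5.87, so pH = 14.00 - 5.87 = 8.13.

8.13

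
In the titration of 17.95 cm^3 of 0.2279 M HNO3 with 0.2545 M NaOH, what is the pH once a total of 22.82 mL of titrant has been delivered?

n(acid) = 0.2279 x 0.01795 = 0.004091 mol; n(NaOH) added = 0.2545 x 0.02282 = 0.005808 mol.
Base is in excess by 0.005808 - 0.004091 = 0.001717 mol in a total volume of 0.04077 L.
[OH^-] = 0.001717/0.04077 = 0.04211 M, so pOH = 1.38 and pH = 14.00 - 1.38 = 12.62.

12.62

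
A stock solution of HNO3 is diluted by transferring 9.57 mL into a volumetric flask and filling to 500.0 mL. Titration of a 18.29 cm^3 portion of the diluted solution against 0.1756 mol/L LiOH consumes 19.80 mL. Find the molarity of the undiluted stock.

9.93 M

n(LiOH) = 0.1756 x 0.01980 = 0.003477 mol.
n(HNO3) in the aliquot = 0.003477 mol.
[diluted HNO3] = 0.003477 / 0.01829 = 0.1901 M.
Dilution factor = 500.0/9.570 = 52.25, so [stock] = 0.1901 x 52.25 = 9.93 M.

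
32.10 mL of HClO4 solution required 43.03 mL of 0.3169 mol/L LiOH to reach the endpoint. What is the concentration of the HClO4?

0.425 M

n(LiOH) delivered = 0.3169 x 0.04303 = 0.01364 mol.
For a 1:1 reaction, n(HClO4) = 0.01364 mol.
[HClO4] = 0.01364 mol / 0.03210 L = 0.425 M.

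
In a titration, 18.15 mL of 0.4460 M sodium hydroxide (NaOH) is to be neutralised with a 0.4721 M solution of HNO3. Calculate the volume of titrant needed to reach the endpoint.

17.1 mL

n(NaOH) = 0.4460 mol/L x 0.01815 L = 0.008095 mol.
At equivalence n(HNO3) = n(NaOH) = 0.008095 mol.
V(HNO3) = 0.008095 / 0.4721 = 0.01715 L = 17.1 mL.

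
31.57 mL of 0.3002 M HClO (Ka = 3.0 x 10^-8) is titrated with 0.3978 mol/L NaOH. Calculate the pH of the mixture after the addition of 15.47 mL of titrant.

7.79

Initial n(HClO) = 0.3002 x 0.03157 = 0.009477 mol.
n(NaOH) added = 0.3978 x 0.01547 = 0.006154 mol, converting that many moles of HClO to ClO-.
Remaining n(HClO) = 0.003323 mol; n(ClO-) = 0.006154 mol.
By Henderson-Hasselbalch, pH = pKa + log([A^-]/[HA]) = 7.52 + log(0.006154/0.003323) = 7.52 + (+0.27) = 7.79.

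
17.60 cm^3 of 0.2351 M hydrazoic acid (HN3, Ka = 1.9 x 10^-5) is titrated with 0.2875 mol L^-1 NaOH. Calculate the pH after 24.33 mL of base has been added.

12.83

n(acid) = 0.2351 x 0.01760 = 0.004138 mol; n(NaOH) added = 0.2875 x 0.02433 = 0.006995 mol.
Base is in excess by 0.006995 - 0.004138 = 0.002857 mol in a total volume of 0.04193 L.
[OH^-] = 0.002857/0.04193 = 0.06814 M, so pOH = 1.17 and pH = 14.00 - 1.17 = 12.83.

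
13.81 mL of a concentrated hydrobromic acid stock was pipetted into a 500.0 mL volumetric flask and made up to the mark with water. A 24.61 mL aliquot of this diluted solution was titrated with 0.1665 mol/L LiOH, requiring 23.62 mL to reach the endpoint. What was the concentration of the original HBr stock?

n(LiOH) = 0.1665 x 0.02362 = 0.003933 mol.
n(HBr) in the aliquot = 0.003933 mol.
[diluted HBr] = 0.003933 / 0.02461 = 0.1598 M.
Dilution factor = 500.0/13.81 = 36.21, so [stock] = 0.1598 x 36.21 = 5.79 M.

5.79 M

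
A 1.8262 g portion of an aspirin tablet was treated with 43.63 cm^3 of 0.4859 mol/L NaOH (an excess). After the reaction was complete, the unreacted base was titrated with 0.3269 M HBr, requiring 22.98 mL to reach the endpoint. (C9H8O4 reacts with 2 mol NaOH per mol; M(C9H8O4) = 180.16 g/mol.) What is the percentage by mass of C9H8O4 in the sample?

Total n(NaOH) added = 0.4859 x 0.04363 = 0.02120 mol.
n(HBr) used = 0.3269 x 0.02298 = 0.007512 mol, which equals the excess n(NaOH).
So n(NaOH) consumed by the sample = 0.02120 - 0.007512 = 0.01369 mol.
n(C9H8O4) = 0.01369 / 2 = 0.006844 mol.
mass C9H8O4 = 0.006844 x 180.16 = 1.233 g, so %C9H8O4 = 1.233/1.8262 x 100 = 67.5%.

67.5%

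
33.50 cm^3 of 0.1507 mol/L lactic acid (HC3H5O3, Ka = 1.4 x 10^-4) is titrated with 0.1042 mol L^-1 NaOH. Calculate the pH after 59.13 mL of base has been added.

12.08

n(acid) = 0.1507 x 0.03350 = 0.005048 mol; n(NaOH) added = 0.1042 x 0.05913 = 0.006161 mol.
Base is in excess by 0.006161 - 0.005048 = 0.001113 mol in a total volume of 0.09263 L.
[OH^-] = 0.001113/0.09263 = 0.01201 M, so pOH = 1.92 and pH = 14.00 - 1.92 = 12.08.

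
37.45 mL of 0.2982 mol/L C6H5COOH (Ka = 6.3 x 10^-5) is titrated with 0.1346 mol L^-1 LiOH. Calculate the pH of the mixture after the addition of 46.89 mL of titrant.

4.31

Initial n(C6H5COOH) = 0.2982 x 0.03745 = 0.01117 mol.
n(LiOH) added = 0.1346 x 0.04689 = 0.006311 mol, converting that many moles of C6H5COOH to C6H5COO-.
Remaining n(C6H5COOH) = 0.004856 mol; n(C6H5COO-) = 0.006311 mol.
By Henderson-Hasselbalch, pH = pKa + log([A^-]/[HA]) = 4.20 + log(0.006311/0.004856) = 4.20 + (+0.11) = 4.31.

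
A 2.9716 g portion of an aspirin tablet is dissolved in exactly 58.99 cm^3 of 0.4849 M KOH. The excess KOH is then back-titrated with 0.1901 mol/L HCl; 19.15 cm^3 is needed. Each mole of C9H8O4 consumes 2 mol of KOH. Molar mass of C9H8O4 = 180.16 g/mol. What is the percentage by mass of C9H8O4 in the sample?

Total n(KOH) added = 0.4849 x 0.05899 = 0.02860 mol.
n(HCl) used = 0.1901 x 0.01915 = 0.003640 mol, which equals the excess n(KOH).
So n(KOH) consumed by the sample = 0.02860 - 0.003640 = 0.02496 mol.
n(C9H8O4) = 0.02496 / 2 = 0.01248 mol.
mass C9H8O4 = 0.01248 x 180.16 = 2.249 g, so %C9H8O4 = 2.249/2.9716 x 100 = 75.7%.

75.7%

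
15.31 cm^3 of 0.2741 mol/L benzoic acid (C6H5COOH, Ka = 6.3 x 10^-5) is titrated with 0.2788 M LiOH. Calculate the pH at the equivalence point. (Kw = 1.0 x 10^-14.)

8.67

n(C6H5COOH) = 0.2741 x 0.01531 = 0.004196 mol; V(LiOH) at equivalence = 0.004196/0.2788 = 0.01505 L.
At equivalence all the acid is converted to C6H5COO-; total volume = 0.01531 + 0.01505 = 0.03036 L, so [C6H5COO-] = 0.004196/0.03036 = 0.1382 M.
Kb = Kw/Ka = 1.0e-14 / 6.3 x 10^-5 = 1.59e-10.
[OH^-] = sqrt(Kb x [C6H5COO-]) = sqrt(1.59e-10 x 0.1382) = 4.68e-6 M.
pOH = 5.33, so pH = 14.00 - 5.33 = 8.67.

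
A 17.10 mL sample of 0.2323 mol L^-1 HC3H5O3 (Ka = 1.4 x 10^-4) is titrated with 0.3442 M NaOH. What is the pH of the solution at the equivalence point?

n(HC3H5O3) = 0.2323 x 0.01710 = 0.003972 mol; V(NaOH) at equivalence = 0.003972/0.3442 = 0.01154 L.
At equivalence all the acid is converted to C3H5O3-; total volume = 0.01710 + 0.01154 = 0.02864 L, so [C3H5O3-] = 0.003972/0.02864 = 0.1387 M.
Kb = Kw/Ka = 1.0e-14 / 1.4 x 10^-4 = 7.14e-11.
[OH^-] = sqrt(Kb x [C3H5O3-]) = sqrt(7.14e-11 x 0.1387) = 3.15e-6 M.
pOH = 5.50, so pH = 14.00 - 5.50 = 8.50.

8.50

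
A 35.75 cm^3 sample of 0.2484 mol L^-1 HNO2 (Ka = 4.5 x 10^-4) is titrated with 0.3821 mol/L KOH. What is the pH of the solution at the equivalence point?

n(HNO2) = 0.2484 x 0.03575 = 0.008880 mol; V(KOH) at equivalence = 0.008880/0.3821 = 0.02324 L.
At equivalence all the acid is converted to NO2-; total volume = 0.03575 + 0.02324 = 0.05899 L, so [NO2-] = 0.008880/0.05899 = 0.1505 M.
Kb = Kw/Ka = 1.0e-14 / 4.5 x 10^-4 = 2.22e-11.
[OH^-] = sqrt(Kb x [NO2-]) = sqrt(2.22e-11 x 0.1505) = 1.83e-6 M.
pOH = 5.74, so pH = 14.00 - 5.74 = 8.26.

8.26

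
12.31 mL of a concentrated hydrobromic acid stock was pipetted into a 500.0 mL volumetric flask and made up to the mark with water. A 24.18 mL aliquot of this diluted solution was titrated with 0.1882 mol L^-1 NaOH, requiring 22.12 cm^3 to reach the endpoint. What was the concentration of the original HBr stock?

n(NaOH) = 0.1882 x 0.02212 = 0.004163 mol.
n(HBr) in the aliquot = 0.004163 mol.
[diluted HBr] = 0.004163 / 0.02418 = 0.1722 M.
Dilution factor = 500.0/12.31 = 40.62, so [stock] = 0.1722 x 40.62 = 6.99 M.

6.99 M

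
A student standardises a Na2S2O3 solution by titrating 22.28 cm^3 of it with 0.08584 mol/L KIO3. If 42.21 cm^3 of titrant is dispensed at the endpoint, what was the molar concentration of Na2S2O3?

n(KIO3) = 0.08584 x 0.04221 = 0.003623 mol.
From the balanced equation, 1 mol KIO3 reacts with 6 mol Na2S2O3, so n(Na2S2O3) = 0.003623 x 6/1 = 0.02174 mol.
[Na2S2O3] = 0.02174 / 0.02228 L = 0.976 M.

0.976 M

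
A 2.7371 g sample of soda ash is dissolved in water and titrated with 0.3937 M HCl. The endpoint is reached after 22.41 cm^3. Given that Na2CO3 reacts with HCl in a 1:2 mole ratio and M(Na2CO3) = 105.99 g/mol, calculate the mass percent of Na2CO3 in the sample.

n(HCl) = 0.3937 x 0.02241 = 0.008823 mol.
n(Na2CO3) = 0.008823 / 2 = 0.004411 mol.
mass of Na2CO3 = 0.004411 x 105.99 = 0.4676 g.
% purity = 0.4676 / 2.7371 x 100 = 17.1%.

17.1%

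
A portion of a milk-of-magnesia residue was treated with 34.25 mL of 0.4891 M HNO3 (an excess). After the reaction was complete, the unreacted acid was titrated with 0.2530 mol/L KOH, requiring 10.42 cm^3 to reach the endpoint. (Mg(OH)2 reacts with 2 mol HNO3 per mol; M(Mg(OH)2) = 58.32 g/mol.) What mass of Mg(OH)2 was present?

Total n(HNO3) added = 0.4891 x 0.03425 = 0.01675 mol.
n(KOH) used = 0.2530 x 0.01042 = 0.002636 mol, which equals the excess n(HNO3).
So n(HNO3) consumed by the sample = 0.01675 - 0.002636 = 0.01412 mol.
n(Mg(OH)2) = 0.01412 / 2 = 0.007058 mol.
mass = 0.007058 mol x 58.32 g/mol = 0.412 g.

0.412 g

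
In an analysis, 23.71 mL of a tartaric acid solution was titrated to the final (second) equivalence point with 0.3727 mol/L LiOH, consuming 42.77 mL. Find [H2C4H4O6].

n(LiOH) = 0.3727 x 0.04277 = 0.01594 mol.
At the final (second) equivalence point, 2 mol OH^- react per mol H2C4H4O6, so n(H2C4H4O6) = 0.01594 / 2 = 0.007970 mol.
[H2C4H4O6] = 0.007970 / 0.02371 L = 0.336 M.

0.336 M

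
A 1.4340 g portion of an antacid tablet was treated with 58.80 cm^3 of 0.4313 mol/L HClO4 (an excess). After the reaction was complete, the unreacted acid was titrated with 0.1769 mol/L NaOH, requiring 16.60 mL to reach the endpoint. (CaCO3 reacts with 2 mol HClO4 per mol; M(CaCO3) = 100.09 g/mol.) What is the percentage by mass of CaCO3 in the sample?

78.3%

Total n(HClO4) added = 0.4313 x 0.05880 = 0.02536 mol.
n(NaOH) used = 0.1769 x 0.01660 = 0.002937 mol, which equals the excess n(HClO4).
So n(HClO4) consumed by the sample = 0.02536 - 0.002937 = 0.02242 mol.
n(CaCO3) = 0.02242 / 2 = 0.01121 mol.
mass CaCO3 = 0.01121 x 100.09 = 1.122 g, so %CaCO3 = 1.122/1.4340 x 100 = 78.3%.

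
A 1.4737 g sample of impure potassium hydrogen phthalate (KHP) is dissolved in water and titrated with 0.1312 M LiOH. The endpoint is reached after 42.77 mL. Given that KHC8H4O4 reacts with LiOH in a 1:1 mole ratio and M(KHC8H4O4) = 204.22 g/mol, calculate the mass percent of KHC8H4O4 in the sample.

77.8%

n(LiOH) = 0.1312 x 0.04277 = 0.005611 mol.
n(KHC8H4O4) = 0.005611 / 1 = 0.005611 mol.
mass of KHC8H4O4 = 0.005611 x 204.22 = 1.146 g.
% purity = 1.146 / 1.4737 x 100 = 77.8%.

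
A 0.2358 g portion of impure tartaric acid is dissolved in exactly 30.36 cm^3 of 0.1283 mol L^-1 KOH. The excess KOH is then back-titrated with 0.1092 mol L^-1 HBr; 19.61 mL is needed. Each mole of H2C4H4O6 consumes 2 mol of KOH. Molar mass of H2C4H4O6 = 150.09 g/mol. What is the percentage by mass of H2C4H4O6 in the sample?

Total n(KOH) added = 0.1283 x 0.03036 = 0.003895 mol.
n(HBr) used = 0.1092 x 0.01961 = 0.002141 mol, which equals the excess n(KOH).
So n(KOH) consumed by the sample = 0.003895 - 0.002141 = 0.001754 mol.
n(H2C4H4O6) = 0.001754 / 2 = 0.0008769 mol.
mass H2C4H4O6 = 0.0008769 x 150.09 = 0.1316 g, so %H2C4H4O6 = 0.1316/0.2358 x 100 = 55.8%.

55.8%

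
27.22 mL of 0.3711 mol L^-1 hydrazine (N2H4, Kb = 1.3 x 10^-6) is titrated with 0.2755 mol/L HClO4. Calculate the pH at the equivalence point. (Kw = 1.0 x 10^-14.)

n(N2H4) = 0.3711 x 0.02722 = 0.01010 mol; V(HClO4) at equivalence = 0.01010/0.2755 = 0.03667 L.
At equivalence the base is fully converted to N2H5+; total volume = 0.06389 L, so [N2H5+] = 0.01010/0.06389 = 0.1581 M.
Ka(N2H5+) = Kw/Kb = 1.0e-14 / 1.3 x 10^-6 = 7.69e-9.
[H^+] = sqrt(Ka x [N2H5+]) = sqrt(7.69e-9 x 0.1581) = 3.49e-5 M.
pH = -log(3.49e-5) = 4.46.

4.46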